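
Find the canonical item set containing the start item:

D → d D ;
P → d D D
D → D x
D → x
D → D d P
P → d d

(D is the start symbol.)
{ [D → . D d P], [D → . D x], [D → . d D ;], [D → . x], [D' → . D] }

First, augment the grammar with D' → D
I₀ = CLOSURE({ [D' → . D] }):
  [D' → . D] has the dot before D: add [D → . d D ;], [D → . D x], [D → . x], [D → . D d P]
No further items can be added.

I₀ = { [D → . D d P], [D → . D x], [D → . d D ;], [D → . x], [D' → . D] }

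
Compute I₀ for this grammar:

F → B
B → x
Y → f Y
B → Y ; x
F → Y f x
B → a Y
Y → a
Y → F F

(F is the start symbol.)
First, augment the grammar with F' → F
I₀ = CLOSURE({ [F' → . F] }):
  [F' → . F] has the dot before F: add [F → . B], [F → . Y f x]
  [F → . B] has the dot before B: add [B → . x], [B → . Y ; x], [B → . a Y]
  [F → . Y f x] has the dot before Y: add [Y → . f Y], [Y → . a], [Y → . F F]
No further items can be added.

I₀ = { [B → . Y ; x], [B → . a Y], [B → . x], [F → . B], [F → . Y f x], [F' → . F], [Y → . F F], [Y → . a], [Y → . f Y] }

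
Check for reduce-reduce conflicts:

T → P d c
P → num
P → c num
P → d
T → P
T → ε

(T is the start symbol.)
No reduce-reduce conflicts

A reduce-reduce conflict occurs when an LR(0) state has two complete items [A → α .] and [B → β .] — both call for a reduction, and with no lookahead the parser cannot choose between them.

Augment with T' → T and build the canonical LR(0) collection (I0 = CLOSURE({[T' → . T]}), then GOTO on every symbol after a dot until no new states appear). It has 9 states:
  I0: { [P → . c num], [P → . d], [P → . num], [T → . P d c], [T → . P], [T → .], [T' → . T] }  — shift, reduce
  I1: { [T → P . d c], [T → P .] }  — shift, reduce
  I2: { [T' → T .] }  — accept
  I3: { [P → c . num] }  — shift
  I4: { [P → d .] }  — reduce
  I5: { [P → num .] }  — reduce
  I6: { [P → c num .] }  — reduce
  I7: { [T → P d . c] }  — shift
  I8: { [T → P d c .] }  — reduce

No state contains more than one complete item.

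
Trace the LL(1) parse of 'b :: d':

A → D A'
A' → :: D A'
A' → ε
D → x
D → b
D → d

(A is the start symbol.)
LL(1) parsing maintains a stack (initially the start symbol over $) and the input. At each step: if the stack top is a terminal, match it against the current input token; if it is a non-terminal N, replace it with the RHS of M[N, lookahead] (the unique production whose predict set contains the lookahead).

Stack is shown with the top on the left.

Stack      Input     Action
---------------------------
A $        b :: d $  output A → D A'
D A' $     b :: d $  output D → b
b A' $     b :: d $  match 'b'
A' $       :: d $    output A' → :: D A'
:: D A' $  :: d $    match '::'
D A' $     d $       output D → d
d A' $     d $       match 'd'
A' $       $         output A' → ε
$          $         accept

The string is accepted.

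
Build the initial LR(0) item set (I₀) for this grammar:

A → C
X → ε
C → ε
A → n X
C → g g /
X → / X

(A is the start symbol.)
{ [A → . C], [A → . n X], [A' → . A], [C → . g g /], [C → .] }

First, augment the grammar with A' → A
I₀ = CLOSURE({ [A' → . A] }):
  [A' → . A] has the dot before A: add [A → . C], [A → . n X]
  [A → . C] has the dot before C: add [C → .], [C → . g g /]
No further items can be added.

I₀ = { [A → . C], [A → . n X], [A' → . A], [C → . g g /], [C → .] }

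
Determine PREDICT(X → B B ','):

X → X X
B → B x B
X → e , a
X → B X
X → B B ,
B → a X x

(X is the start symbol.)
{ 'a' }

PREDICT(X → B B ',') = (FIRST(RHS) \ {ε}) ∪ (FOLLOW(X) if ε ∈ FIRST(RHS), i.e. RHS ⇒* ε)
FIRST(B) = { 'a' }
FIRST(B B ',') = { 'a' }
ε ∉ FIRST(B B ','), so FOLLOW(X) is not added.
PREDICT(X → B B ',') = { 'a' }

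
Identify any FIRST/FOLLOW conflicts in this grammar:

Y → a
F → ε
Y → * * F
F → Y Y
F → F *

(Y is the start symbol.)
Yes. F → Y Y with FOLLOW(F) on { '*', 'a' }; F → F '*' with FOLLOW(F) on { '*', 'a' }

A FIRST/FOLLOW conflict occurs when a non-terminal N has a nullable alternative N → β (β ⇒* ε) and another alternative N → α with FIRST(α) ∩ FOLLOW(N) ≠ ∅: on such a lookahead the parser cannot decide between expanding α and letting N vanish via β.

Nullable non-terminals: F.
FIRST sets used below: FIRST(Y) = { '*', 'a' }, FIRST(F) = { '*', 'a', ε }

F: nullable alternative(s) F → ε; FOLLOW(F) = { $, '*', 'a' }
  F → ε: FIRST \ {ε} = { } — this is the only nullable alternative, skip
  F → Y Y: FIRST \ {ε} = { '*', 'a' } — overlaps FOLLOW(F) on { '*', 'a' }: CONFLICT
  F → F *: FIRST \ {ε} = { '*', 'a' } — overlaps FOLLOW(F) on { '*', 'a' }: CONFLICT

Y has no nullable alternative, so no FIRST/FOLLOW check is needed there.

So the grammar has 2 FIRST/FOLLOW conflicts (marked CONFLICT above).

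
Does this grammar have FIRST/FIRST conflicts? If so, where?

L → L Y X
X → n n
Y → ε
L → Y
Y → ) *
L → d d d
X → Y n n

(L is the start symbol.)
FIRST sets of the non-terminals at (or reachable through a nullable prefix from) the front of some alternative:
  FIRST(L) = { ')', 'd', 'n', ε }
  FIRST(Y) = { ')', ε }
  FIRST(X) = { ')', 'n' }

Productions for L:
  L → L Y X: FIRST = { ')', 'd', 'n' }
  L → Y: FIRST = { ')', ε }
  L → d d d: FIRST = { 'd' }
Productions for X:
  X → n n: FIRST = { 'n' }
  X → Y n n: FIRST = { ')', 'n' }
Productions for Y:
  Y → ε: FIRST = { ε }
  Y → ) *: FIRST = { ')' }

Conflict for L: L → L Y X and L → Y
  Overlap: { ')' }
Conflict for L: L → L Y X and L → d d d
  Overlap: { 'd' }
Conflict for X: X → n n and X → Y n n
  Overlap: { 'n' }

Answer: Yes. L → L Y X / L → Y on { ')' }; L → L Y X / L → d d d on { 'd' }; X → n n / X → Y n n on { 'n' }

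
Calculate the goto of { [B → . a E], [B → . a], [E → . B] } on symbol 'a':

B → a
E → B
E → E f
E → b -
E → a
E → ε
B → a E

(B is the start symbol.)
{ [B → . a E], [B → . a], [B → a . E], [B → a .], [E → . B], [E → . E f], [E → . a], [E → . b -], [E → .] }

GOTO(I, 'a') = CLOSURE({ [A → αX.β] : [A → α.Xβ] ∈ I, X = 'a' })

Items with dot before 'a', with the dot advanced:
  [B → . a] → [B → a .]
  [B → . a E] → [B → a . E]
Closure of the advanced items:
  [B → a . E] has the dot before E: add [E → . B], [E → . E f], [E → . b -], [E → . a], [E → .]
  [E → . B] has the dot before B: add [B → . a], [B → . a E]

GOTO = { [B → . a E], [B → . a], [B → a . E], [B → a .], [E → . B], [E → . E f], [E → . a], [E → . b -], [E → .] }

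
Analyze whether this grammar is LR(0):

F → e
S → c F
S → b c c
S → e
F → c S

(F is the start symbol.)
Yes, the grammar is LR(0)

A grammar is LR(0) if no state in the canonical LR(0) collection has:
  - both a shift item (dot before a terminal) and a complete item (shift-reduce conflict), or
  - two or more complete items (reduce-reduce conflict; the accept item [F' → F .] counts as a complete item here).

Augment with F' → F and build the canonical LR(0) collection (I0 = CLOSURE({[F' → . F]}), then GOTO on every symbol after a dot until no new states appear). It has 11 states:
  I0: { [F → . c S], [F → . e], [F' → . F] }  — shift
  I1: { [F' → F .] }  — accept
  I2: { [F → c . S], [S → . b c c], [S → . c F], [S → . e] }  — shift
  I3: { [F → e .] }  — reduce
  I4: { [F → c S .] }  — reduce
  I5: { [S → b . c c] }  — shift
  I6: { [F → . c S], [F → . e], [S → c . F] }  — shift
  I7: { [S → e .] }  — reduce
  I8: { [S → c F .] }  — reduce
  I9: { [S → b c . c] }  — shift
  I10: { [S → b c c .] }  — reduce

Every state is either a pure shift/goto state or contains exactly one complete item and nothing to shift — no conflicts. The grammar is LR(0).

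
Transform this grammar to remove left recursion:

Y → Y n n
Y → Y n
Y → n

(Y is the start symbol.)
Y → n Y'
Y' → n n Y'
Y' → n Y'
Y' → ε

Y is directly left-recursive. The standard transformation for
  A → A α₁ | ... | A α_m | β₁ | ... | β_n
is
  A  → β₁ A' | ... | β_n A'
  A' → α₁ A' | ... | α_m A' | ε

Y → n becomes Y → n Y'
Y → Y n n becomes Y' → n n Y'
Y → Y n becomes Y' → n Y'
Add Y' → ε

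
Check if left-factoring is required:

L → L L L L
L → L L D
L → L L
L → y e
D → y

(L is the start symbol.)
Yes, L has productions with common prefix 'L L'

Left-factoring is needed when two productions for the same non-terminal
share a common prefix on the right-hand side.

Productions for L:
  L → L L L L
  L → L L D
  L → L L
  L → y e

Found common prefix 'L L' in productions for L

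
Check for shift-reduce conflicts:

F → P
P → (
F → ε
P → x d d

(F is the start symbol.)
Yes — I0: [F → .] vs [P → . (]

Augment with F' → F and build the canonical LR(0) collection (I0 = CLOSURE({[F' → . F]}), then GOTO on every symbol after a dot until no new states appear). It has 7 states:
  I0: { [F → . P], [F → .], [F' → . F], [P → . (], [P → . x d d] }  — shift, reduce
  I1: { [P → ( .] }  — reduce
  I2: { [F' → F .] }  — accept
  I3: { [F → P .] }  — reduce
  I4: { [P → x . d d] }  — shift
  I5: { [P → x d . d] }  — shift
  I6: { [P → x d d .] }  — reduce

I0 contains reduce item [F → .] and shift items [P → . (], [P → . x d d] — shift-reduce conflict.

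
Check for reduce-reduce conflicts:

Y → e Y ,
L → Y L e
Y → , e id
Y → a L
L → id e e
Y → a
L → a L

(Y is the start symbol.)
A reduce-reduce conflict occurs when an LR(0) state has two complete items [A → α .] and [B → β .] — both call for a reduction, and with no lookahead the parser cannot choose between them.

Augment with Y' → Y and build the canonical LR(0) collection (I0 = CLOSURE({[Y' → . Y]}), then GOTO on every symbol after a dot until no new states appear). It has 18 states:
  I0: { [Y → . , e id], [Y → . a L], [Y → . a], [Y → . e Y ,], [Y' → . Y] }  — shift
  I1: { [Y → , . e id] }  — shift
  I2: { [Y' → Y .] }  — accept
  I3: { [L → . Y L e], [L → . a L], [L → . id e e], [Y → . , e id], [Y → . a L], [Y → . a], [Y → . e Y ,], [Y → a . L], [Y → a .] }  — shift, reduce
  I4: { [Y → . , e id], [Y → . a L], [Y → . a], [Y → . e Y ,], [Y → e . Y ,] }  — shift
  I5: { [Y → e Y . ,] }  — shift
  I6: { [Y → e Y , .] }  — reduce
  I7: { [Y → a L .] }  — reduce
  I8: { [L → . Y L e], [L → . a L], [L → . id e e], [L → Y . L e], [Y → . , e id], [Y → . a L], [Y → . a], [Y → . e Y ,] }  — shift
  I9: { [L → . Y L e], [L → . a L], [L → . id e e], [L → a . L], [Y → . , e id], [Y → . a L], [Y → . a], [Y → . e Y ,], [Y → a . L], [Y → a .] }  — shift, reduce
  I10: { [L → id . e e] }  — shift
  I11: { [L → id e . e] }  — shift
  I12: { [L → id e e .] }  — reduce
  I13: { [L → a L .], [Y → a L .] }  — 2 reduces
  I14: { [L → Y L . e] }  — shift
  I15: { [L → Y L e .] }  — reduce
  I16: { [Y → , e . id] }  — shift
  I17: { [Y → , e id .] }  — reduce

I13 contains complete items [L → a L .], [Y → a L .] — reduce-reduce conflict.

Answer: Yes — I13: [L → a L .] vs [Y → a L .]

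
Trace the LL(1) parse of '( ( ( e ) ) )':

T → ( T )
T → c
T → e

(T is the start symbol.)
LL(1) parsing maintains a stack (initially the start symbol over $) and the input. At each step: if the stack top is a terminal, match it against the current input token; if it is a non-terminal N, replace it with the RHS of M[N, lookahead] (the unique production whose predict set contains the lookahead).

Stack is shown with the top on the left.

Stack        Input            Action
------------------------------------
T $          ( ( ( e ) ) ) $  output T → ( T )
( T ) $      ( ( ( e ) ) ) $  match '('
T ) $        ( ( e ) ) ) $    output T → ( T )
( T ) ) $    ( ( e ) ) ) $    match '('
T ) ) $      ( e ) ) ) $      output T → ( T )
( T ) ) ) $  ( e ) ) ) $      match '('
T ) ) ) $    e ) ) ) $        output T → e
e ) ) ) $    e ) ) ) $        match 'e'
) ) ) $      ) ) ) $          match ')'
) ) $        ) ) $            match ')'
) $          ) $              match ')'
$            $                accept

The string is accepted.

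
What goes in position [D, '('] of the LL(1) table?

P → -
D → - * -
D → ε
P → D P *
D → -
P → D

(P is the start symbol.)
Empty (error entry)

To find M[D, '('], we find productions for D where '(' is in the predict set (PREDICT(N → α) = (FIRST(α) \ {ε}) ∪ (FOLLOW(N) if α ⇒* ε)).

Relevant sets:
  FOLLOW(D) = { $, '*', '-' }

D → - * -: PREDICT = { '-' }
D → ε: PREDICT = { $, '*', '-' }
D → -: PREDICT = { '-' }

M[D, '('] is empty (no production applies)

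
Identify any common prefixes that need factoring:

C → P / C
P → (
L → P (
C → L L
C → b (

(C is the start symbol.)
Left-factoring is needed when two productions for the same non-terminal
share a common prefix on the right-hand side.

Productions for C:
  C → P / C
  C → L L
  C → b (

No common prefixes found.

Answer: No, left-factoring is not needed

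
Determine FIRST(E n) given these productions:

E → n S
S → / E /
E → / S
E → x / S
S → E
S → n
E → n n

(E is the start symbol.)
{ '/', 'n', 'x' }

FIRST sets of the non-terminals involved (from the grammar, by fixed-point iteration):
  FIRST(E) = { '/', 'n', 'x' }

To compute FIRST(E n), process the symbols left to right:
Symbol E is a non-terminal. Add FIRST(E) \ {ε} = { '/', 'n', 'x' }
E is not nullable (ε ∉ FIRST(E)), so stop here.
FIRST(E n) = { '/', 'n', 'x' }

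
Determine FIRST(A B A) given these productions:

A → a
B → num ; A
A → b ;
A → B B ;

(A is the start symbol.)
FIRST sets of the non-terminals involved (from the grammar, by fixed-point iteration):
  FIRST(A) = { 'a', 'b', 'num' }

To compute FIRST(A B A), process the symbols left to right:
Symbol A is a non-terminal. Add FIRST(A) \ {ε} = { 'a', 'b', 'num' }
A is not nullable (ε ∉ FIRST(A)), so stop here.
FIRST(A B A) = { 'a', 'b', 'num' }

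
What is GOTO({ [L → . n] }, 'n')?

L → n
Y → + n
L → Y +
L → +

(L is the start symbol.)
GOTO(I, 'n') = CLOSURE({ [A → αX.β] : [A → α.Xβ] ∈ I, X = 'n' })

Items with dot before 'n', with the dot advanced:
  [L → . n] → [L → n .]
Closure adds nothing (no advanced item has the dot before a non-terminal).

GOTO = { [L → n .] }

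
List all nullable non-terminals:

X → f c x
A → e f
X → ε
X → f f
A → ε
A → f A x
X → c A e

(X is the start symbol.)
{ 'A', 'X' }

A non-terminal is nullable if it can derive ε (the empty string): either it has an ε-production, or it has a production whose right-hand side consists entirely of nullable non-terminals.

ε-productions: X → ε, A → ε
So X, A are immediately nullable.
Every non-terminal is now nullable.
Nullable = { 'A', 'X' }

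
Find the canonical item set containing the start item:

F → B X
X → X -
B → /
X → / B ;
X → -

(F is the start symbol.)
{ [B → . /], [F → . B X], [F' → . F] }

First, augment the grammar with F' → F
I₀ = CLOSURE({ [F' → . F] }):
  [F' → . F] has the dot before F: add [F → . B X]
  [F → . B X] has the dot before B: add [B → . /]
No further items can be added.

I₀ = { [B → . /], [F → . B X], [F' → . F] }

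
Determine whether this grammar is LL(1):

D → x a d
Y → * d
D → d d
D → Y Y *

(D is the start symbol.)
A grammar is LL(1) if for each non-terminal N with multiple productions, the predict sets of those productions are pairwise disjoint, where PREDICT(N → α) = (FIRST(α) \ {ε}) ∪ (FOLLOW(N) if α ⇒* ε).

Relevant sets:
  FIRST(Y) = { '*' }

For D:
  PREDICT(D → x a d) = { 'x' }
  PREDICT(D → d d) = { 'd' }
  PREDICT(D → Y Y '*') = { '*' }
Y has a single production, so nothing to check there.

All predict sets are disjoint. The grammar IS LL(1).

Answer: Yes, the grammar is LL(1).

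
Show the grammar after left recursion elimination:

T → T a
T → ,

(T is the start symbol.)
T is directly left-recursive. The standard transformation for
  A → A α₁ | ... | A α_m | β₁ | ... | β_n
is
  A  → β₁ A' | ... | β_n A'
  A' → α₁ A' | ... | α_m A' | ε

T → , becomes T → , T'
T → T a becomes T' → a T'
Add T' → ε

Resulting grammar:
T → , T'
T' → a T'
T' → ε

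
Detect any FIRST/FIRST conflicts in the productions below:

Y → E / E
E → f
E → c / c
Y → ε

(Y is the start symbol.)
A FIRST/FIRST conflict occurs when two productions N → α and N → β for the same non-terminal have FIRST(α) ∩ FIRST(β) ≠ ∅ (with ε ∈ FIRST of a nullable right-hand side, so two nullable alternatives also conflict).

FIRST sets of the non-terminals at (or reachable through a nullable prefix from) the front of some alternative:
  FIRST(E) = { 'c', 'f' }

Productions for Y:
  Y → E / E: FIRST = { 'c', 'f' }
  Y → ε: FIRST = { ε }
Productions for E:
  E → f: FIRST = { 'f' }
  E → c / c: FIRST = { 'c' }

All alternatives of each non-terminal have pairwise disjoint FIRST sets.

Answer: No FIRST/FIRST conflicts.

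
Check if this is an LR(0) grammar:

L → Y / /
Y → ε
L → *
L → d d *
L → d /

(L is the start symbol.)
A grammar is LR(0) if no state in the canonical LR(0) collection has:
  - both a shift item (dot before a terminal) and a complete item (shift-reduce conflict), or
  - two or more complete items (reduce-reduce conflict; the accept item [L' → L .] counts as a complete item here).

Augment with L' → L and build the canonical LR(0) collection (I0 = CLOSURE({[L' → . L]}), then GOTO on every symbol after a dot until no new states appear). It has 10 states:
  I0: { [L → . *], [L → . Y / /], [L → . d /], [L → . d d *], [L' → . L], [Y → .] }  — shift, reduce
  I1: { [L → * .] }  — reduce
  I2: { [L' → L .] }  — accept
  I3: { [L → Y . / /] }  — shift
  I4: { [L → d . /], [L → d . d *] }  — shift
  I5: { [L → d / .] }  — reduce
  I6: { [L → d d . *] }  — shift
  I7: { [L → d d * .] }  — reduce
  I8: { [L → Y / . /] }  — shift
  I9: { [L → Y / / .] }  — reduce

Conflict in state I0:
  Shift-reduce conflict between [Y → .] and [L → . *]
So the grammar is NOT LR(0).

Answer: No. Shift-reduce conflict between [Y → .] and [L → . *]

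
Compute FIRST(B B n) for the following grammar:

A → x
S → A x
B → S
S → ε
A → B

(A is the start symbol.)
{ 'n', 'x' }

FIRST sets of the non-terminals involved (from the grammar, by fixed-point iteration):
  FIRST(B) = { 'x', ε }

To compute FIRST(B B n), process the symbols left to right:
Symbol B is a non-terminal. Add FIRST(B) \ {ε} = { 'x' }
B is nullable (ε ∈ FIRST(B)), continue to the next symbol.
Symbol B is a non-terminal. Add FIRST(B) \ {ε} = { 'x' }
B is nullable (ε ∈ FIRST(B)), continue to the next symbol.
Symbol n is a terminal. Add 'n' and stop.
FIRST(B B n) = { 'n', 'x' }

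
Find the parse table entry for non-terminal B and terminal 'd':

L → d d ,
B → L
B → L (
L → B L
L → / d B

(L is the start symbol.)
B → L, B → L (

To find M[B, 'd'], we find productions for B where 'd' is in the predict set (PREDICT(N → α) = (FIRST(α) \ {ε}) ∪ (FOLLOW(N) if α ⇒* ε)).

Relevant sets:
  FIRST(L) = { '/', 'd' }

B → L: PREDICT = { '/', 'd' }
  'd' is in predict set, so this production goes in M[B, 'd']
B → L (: PREDICT = { '/', 'd' }
  'd' is in predict set, so this production goes in M[B, 'd']

M[B, 'd'] = B → L, B → L (  (a multiply-defined cell — the grammar is not LL(1))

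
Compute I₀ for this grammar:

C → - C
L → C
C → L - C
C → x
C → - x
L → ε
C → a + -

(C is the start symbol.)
{ [C → . - C], [C → . - x], [C → . L - C], [C → . a + -], [C → . x], [C' → . C], [L → . C], [L → .] }

First, augment the grammar with C' → C
I₀ = CLOSURE({ [C' → . C] }):
  [C' → . C] has the dot before C: add [C → . - C], [C → . L - C], [C → . x], [C → . - x], [C → . a + -]
  [C → . L - C] has the dot before L: add [L → . C], [L → .]
No further items can be added.

I₀ = { [C → . - C], [C → . - x], [C → . L - C], [C → . a + -], [C → . x], [C' → . C], [L → . C], [L → .] }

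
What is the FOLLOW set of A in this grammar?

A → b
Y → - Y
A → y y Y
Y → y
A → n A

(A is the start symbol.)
A is the start symbol, so $ ∈ FOLLOW(A).
In A → n A: A is at the end; this adds FOLLOW(A) to itself — nothing new

Taking the union: FOLLOW(A) = { $ }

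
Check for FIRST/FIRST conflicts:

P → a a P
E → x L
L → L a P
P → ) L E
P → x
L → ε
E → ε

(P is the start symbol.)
A FIRST/FIRST conflict occurs when two productions N → α and N → β for the same non-terminal have FIRST(α) ∩ FIRST(β) ≠ ∅ (with ε ∈ FIRST of a nullable right-hand side, so two nullable alternatives also conflict).

FIRST sets of the non-terminals at (or reachable through a nullable prefix from) the front of some alternative:
  FIRST(L) = { 'a', ε }

Productions for P:
  P → a a P: FIRST = { 'a' }
  P → ) L E: FIRST = { ')' }
  P → x: FIRST = { 'x' }
Productions for E:
  E → x L: FIRST = { 'x' }
  E → ε: FIRST = { ε }
Productions for L:
  L → L a P: FIRST = { 'a' }
  L → ε: FIRST = { ε }

All alternatives of each non-terminal have pairwise disjoint FIRST sets.

Answer: No FIRST/FIRST conflicts.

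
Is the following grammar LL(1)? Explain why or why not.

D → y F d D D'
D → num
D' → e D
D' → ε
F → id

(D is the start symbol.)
A grammar is LL(1) if for each non-terminal N with multiple productions, the predict sets of those productions are pairwise disjoint, where PREDICT(N → α) = (FIRST(α) \ {ε}) ∪ (FOLLOW(N) if α ⇒* ε).

Relevant sets:
  FOLLOW(D') = { $, 'e' }

For D:
  PREDICT(D → y F d D D') = { 'y' }
  PREDICT(D → num) = { 'num' }
For D':
  PREDICT(D' → e D) = { 'e' }
  PREDICT(D' → ε) = { $, 'e' }
F has a single production, so nothing to check there.

Conflict found: Predict set conflict for D': { 'e' }
The grammar is NOT LL(1).

Answer: No. Predict set conflict for D': { 'e' }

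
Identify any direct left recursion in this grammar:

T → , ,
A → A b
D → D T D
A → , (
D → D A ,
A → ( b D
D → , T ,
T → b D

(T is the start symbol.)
Yes, A, D are left-recursive

Direct left recursion occurs when N → N α for some non-terminal N (the right-hand side begins with the left-hand side itself).

T → , ,: starts with ','
A → A b: LEFT RECURSIVE (starts with A)
D → D T D: LEFT RECURSIVE (starts with D)
A → , (: starts with ','
D → D A ,: LEFT RECURSIVE (starts with D)
A → ( b D: starts with '('
D → , T ,: starts with ','
T → b D: starts with b

The grammar has direct left recursion on: A, D.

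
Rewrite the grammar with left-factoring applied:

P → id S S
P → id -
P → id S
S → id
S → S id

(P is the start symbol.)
Left-factoring transforms A → αβ₁ | αβ₂ into A → αA' and A' → β₁ | β₂
(α is the longest common prefix among the alternatives). Repeat until
no nonterminal has two alternatives with a common prefix.

Round 1: P has alternatives sharing prefix 'id'. Introduce P': P → id P'
  Add: P' → S S
  Add: P' → -
  Add: P' → S

Round 2: P' has alternatives sharing prefix 'S'. Introduce P'': P' → S P''
  Add: P'' → S
  Add: P'' → ε

No remaining common prefixes — done.

Resulting grammar:
P → id P'
P' → S P''
P'' → S
P'' → ε
P' → -
S → id
S → S id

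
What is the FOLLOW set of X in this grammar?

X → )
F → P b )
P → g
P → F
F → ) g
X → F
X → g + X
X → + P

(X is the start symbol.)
{ $ }

X is the start symbol, so $ ∈ FOLLOW(X).
In X → g + X: X is at the end; this adds FOLLOW(X) to itself — nothing new

Taking the union: FOLLOW(X) = { $ }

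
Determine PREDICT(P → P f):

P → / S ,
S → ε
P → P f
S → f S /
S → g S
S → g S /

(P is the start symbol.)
PREDICT(P → P f) = (FIRST(RHS) \ {ε}) ∪ (FOLLOW(P) if ε ∈ FIRST(RHS), i.e. RHS ⇒* ε)
FIRST(P) = { '/' }
FIRST(P f) = { '/' }
ε ∉ FIRST(P f), so FOLLOW(P) is not added.
PREDICT(P → P f) = { '/' }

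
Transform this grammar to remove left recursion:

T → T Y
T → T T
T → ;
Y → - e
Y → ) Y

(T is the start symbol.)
T → ; T'
T' → Y T'
T' → T T'
T' → ε
Y → - e
Y → ) Y

T is directly left-recursive. The standard transformation for
  A → A α₁ | ... | A α_m | β₁ | ... | β_n
is
  A  → β₁ A' | ... | β_n A'
  A' → α₁ A' | ... | α_m A' | ε

T → ; becomes T → ; T'
T → T Y becomes T' → Y T'
T → T T becomes T' → T T'
Add T' → ε

Productions for other non-terminals are unchanged:
  Y → - e
  Y → ) Y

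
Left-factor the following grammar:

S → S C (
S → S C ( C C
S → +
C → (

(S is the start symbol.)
S → S C ( S'
S' → ε
S' → C C
S → +
C → (

Left-factoring transforms A → αβ₁ | αβ₂ into A → αA' and A' → β₁ | β₂
(α is the longest common prefix among the alternatives). Repeat until
no nonterminal has two alternatives with a common prefix.

Round 1: S has alternatives sharing prefix 'S C ('. Introduce S': S → S C ( S'
  Add: S' → ε
  Add: S' → C C

No remaining common prefixes — done.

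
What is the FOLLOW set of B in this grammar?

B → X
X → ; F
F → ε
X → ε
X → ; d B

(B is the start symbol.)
{ $ }

To compute FOLLOW(B), find every occurrence of B on a right-hand side N → α B β: add FIRST(β) \ {ε}, and if β is empty or nullable also add FOLLOW(N). Iterate to a fixed point.

B is the start symbol, so $ ∈ FOLLOW(B).
In X → ; d B: B is at the end, add FOLLOW(X)

The FOLLOW sets referred to above (computed the same way, to a fixed point):
  FOLLOW(X) = { $ }

Taking the union: FOLLOW(B) = { $ }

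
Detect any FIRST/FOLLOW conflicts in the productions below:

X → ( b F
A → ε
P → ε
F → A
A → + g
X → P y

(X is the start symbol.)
A FIRST/FOLLOW conflict occurs when a non-terminal N has a nullable alternative N → β (β ⇒* ε) and another alternative N → α with FIRST(α) ∩ FOLLOW(N) ≠ ∅: on such a lookahead the parser cannot decide between expanding α and letting N vanish via β.

Nullable non-terminals: A, F, P.

A: nullable alternative(s) A → ε; FOLLOW(A) = { $ }
  A → ε: FIRST \ {ε} = { } — this is the only nullable alternative, skip
  A → + g: FIRST \ {ε} = { '+' } — disjoint from FOLLOW(A)
F has a nullable alternative but only one production, so nothing to check.
P has a nullable alternative but only one production, so nothing to check.

X has no nullable alternative, so no FIRST/FOLLOW check is needed there.

No FIRST/FOLLOW conflicts found.

Answer: No FIRST/FOLLOW conflicts.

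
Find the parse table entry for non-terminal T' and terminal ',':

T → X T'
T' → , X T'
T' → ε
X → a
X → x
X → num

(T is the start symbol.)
To find M[T', ','], we find productions for T' where ',' is in the predict set (PREDICT(N → α) = (FIRST(α) \ {ε}) ∪ (FOLLOW(N) if α ⇒* ε)).

Relevant sets:
  FOLLOW(T') = { $ }

T' → , X T': PREDICT = { ',' }
  ',' is in predict set, so this production goes in M[T', ',']
T' → ε: PREDICT = { $ }

M[T', ','] = T' → , X T'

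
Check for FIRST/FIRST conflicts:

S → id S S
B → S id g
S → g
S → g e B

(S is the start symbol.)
Yes. S → g / S → g e B on { 'g' }

A FIRST/FIRST conflict occurs when two productions N → α and N → β for the same non-terminal have FIRST(α) ∩ FIRST(β) ≠ ∅ (with ε ∈ FIRST of a nullable right-hand side, so two nullable alternatives also conflict).

Productions for S:
  S → id S S: FIRST = { 'id' }
  S → g: FIRST = { 'g' }
  S → g e B: FIRST = { 'g' }
B has only one production, so no FIRST/FIRST conflict is possible there.

Conflict for S: S → g and S → g e B
  Overlap: { 'g' }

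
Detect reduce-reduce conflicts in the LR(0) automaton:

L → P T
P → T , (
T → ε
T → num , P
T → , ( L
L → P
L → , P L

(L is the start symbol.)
A reduce-reduce conflict occurs when an LR(0) state has two complete items [A → α .] and [B → β .] — both call for a reduction, and with no lookahead the parser cannot choose between them.

Augment with L' → L and build the canonical LR(0) collection (I0 = CLOSURE({[L' → . L]}), then GOTO on every symbol after a dot until no new states appear). It has 16 states:
  I0: { [L → . , P L], [L → . P T], [L → . P], [L' → . L], [P → . T , (], [T → . , ( L], [T → . num , P], [T → .] }  — shift, reduce
  I1: { [L → , . P L], [P → . T , (], [T → , . ( L], [T → . , ( L], [T → . num , P], [T → .] }  — shift, reduce
  I2: { [L' → L .] }  — accept
  I3: { [L → P . T], [L → P .], [T → . , ( L], [T → . num , P], [T → .] }  — shift, 2 reduces
  I4: { [P → T . , (] }  — shift
  I5: { [T → num . , P] }  — shift
  I6: { [P → . T , (], [T → . , ( L], [T → . num , P], [T → .], [T → num , . P] }  — shift, reduce
  I7: { [T → , . ( L] }  — shift
  I8: { [T → num , P .] }  — reduce
  I9: { [L → . , P L], [L → . P T], [L → . P], [P → . T , (], [T → , ( . L], [T → . , ( L], [T → . num , P], [T → .] }  — shift, reduce
  I10: { [T → , ( L .] }  — reduce
  I11: { [P → T , . (] }  — shift
  I12: { [P → T , ( .] }  — reduce
  I13: { [L → P T .] }  — reduce
  I14: { [L → , P . L], [L → . , P L], [L → . P T], [L → . P], [P → . T , (], [T → . , ( L], [T → . num , P], [T → .] }  — shift, reduce
  I15: { [L → , P L .] }  — reduce

I3 contains complete items [L → P .], [T → .] — reduce-reduce conflict.

Answer: Yes — I3: [L → P .] vs [T → .]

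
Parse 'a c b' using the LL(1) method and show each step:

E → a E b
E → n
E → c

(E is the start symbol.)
Stack is shown with the top on the left.

Stack    Input    Action
------------------------
E $      a c b $  output E → a E b
a E b $  a c b $  match 'a'
E b $    c b $    output E → c
c b $    c b $    match 'c'
b $      b $      match 'b'
$        $        accept

The string is accepted.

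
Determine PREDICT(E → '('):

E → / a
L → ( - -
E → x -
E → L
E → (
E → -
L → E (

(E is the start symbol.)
{ '(' }

PREDICT(E → '(') = (FIRST(RHS) \ {ε}) ∪ (FOLLOW(E) if ε ∈ FIRST(RHS), i.e. RHS ⇒* ε)
FIRST('(') = { '(' }
ε ∉ FIRST('('), so FOLLOW(E) is not added.
PREDICT(E → '(') = { '(' }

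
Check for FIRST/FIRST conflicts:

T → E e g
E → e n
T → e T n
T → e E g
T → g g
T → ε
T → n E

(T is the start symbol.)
FIRST sets of the non-terminals at (or reachable through a nullable prefix from) the front of some alternative:
  FIRST(E) = { 'e' }

Productions for T:
  T → E e g: FIRST = { 'e' }
  T → e T n: FIRST = { 'e' }
  T → e E g: FIRST = { 'e' }
  T → g g: FIRST = { 'g' }
  T → ε: FIRST = { ε }
  T → n E: FIRST = { 'n' }
E has only one production, so no FIRST/FIRST conflict is possible there.

Conflict for T: T → E e g and T → e T n
  Overlap: { 'e' }
Conflict for T: T → E e g and T → e E g
  Overlap: { 'e' }
Conflict for T: T → e T n and T → e E g
  Overlap: { 'e' }

Answer: Yes. T → E e g / T → e T n on { 'e' }; T → E e g / T → e E g on { 'e' }; T → e T n / T → e E g on { 'e' }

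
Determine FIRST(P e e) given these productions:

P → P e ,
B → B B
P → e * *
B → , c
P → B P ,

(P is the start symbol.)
FIRST sets of the non-terminals involved (from the grammar, by fixed-point iteration):
  FIRST(P) = { ',', 'e' }

To compute FIRST(P e e), process the symbols left to right:
Symbol P is a non-terminal. Add FIRST(P) \ {ε} = { ',', 'e' }
P is not nullable (ε ∉ FIRST(P)), so stop here.
FIRST(P e e) = { ',', 'e' }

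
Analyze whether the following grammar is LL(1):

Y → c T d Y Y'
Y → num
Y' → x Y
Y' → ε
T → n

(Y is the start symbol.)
No. Predict set conflict for Y': { 'x' }

A grammar is LL(1) if for each non-terminal N with multiple productions, the predict sets of those productions are pairwise disjoint, where PREDICT(N → α) = (FIRST(α) \ {ε}) ∪ (FOLLOW(N) if α ⇒* ε).

Relevant sets:
  FOLLOW(Y') = { $, 'x' }

For Y:
  PREDICT(Y → c T d Y Y') = { 'c' }
  PREDICT(Y → num) = { 'num' }
For Y':
  PREDICT(Y' → x Y) = { 'x' }
  PREDICT(Y' → ε) = { $, 'x' }
T has a single production, so nothing to check there.

Conflict found: Predict set conflict for Y': { 'x' }
The grammar is NOT LL(1).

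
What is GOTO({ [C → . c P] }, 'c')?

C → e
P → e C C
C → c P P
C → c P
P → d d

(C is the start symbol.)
{ [C → c . P], [P → . d d], [P → . e C C] }

GOTO(I, 'c') = CLOSURE({ [A → αX.β] : [A → α.Xβ] ∈ I, X = 'c' })

Items with dot before 'c', with the dot advanced:
  [C → . c P] → [C → c . P]
Closure of the advanced items:
  [C → c . P] has the dot before P: add [P → . e C C], [P → . d d]

GOTO = { [C → c . P], [P → . d d], [P → . e C C] }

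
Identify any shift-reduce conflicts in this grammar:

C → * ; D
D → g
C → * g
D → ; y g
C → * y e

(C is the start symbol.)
No shift-reduce conflicts

Augment with C' → C and build the canonical LR(0) collection (I0 = CLOSURE({[C' → . C]}), then GOTO on every symbol after a dot until no new states appear). It has 12 states:
  I0: { [C → . * ; D], [C → . * g], [C → . * y e], [C' → . C] }  — shift
  I1: { [C → * . ; D], [C → * . g], [C → * . y e] }  — shift
  I2: { [C' → C .] }  — accept
  I3: { [C → * ; . D], [D → . ; y g], [D → . g] }  — shift
  I4: { [C → * g .] }  — reduce
  I5: { [C → * y . e] }  — shift
  I6: { [C → * y e .] }  — reduce
  I7: { [D → ; . y g] }  — shift
  I8: { [C → * ; D .] }  — reduce
  I9: { [D → g .] }  — reduce
  I10: { [D → ; y . g] }  — shift
  I11: { [D → ; y g .] }  — reduce

No state contains both a complete item and a shift item.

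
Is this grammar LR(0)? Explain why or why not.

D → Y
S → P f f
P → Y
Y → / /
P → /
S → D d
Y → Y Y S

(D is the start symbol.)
No. Shift-reduce conflict between [D → Y .] and [Y → . / /]

A grammar is LR(0) if no state in the canonical LR(0) collection has:
  - both a shift item (dot before a terminal) and a complete item (shift-reduce conflict), or
  - two or more complete items (reduce-reduce conflict; the accept item [D' → D .] counts as a complete item here).

Augment with D' → D and build the canonical LR(0) collection (I0 = CLOSURE({[D' → . D]}), then GOTO on every symbol after a dot until no new states appear). It has 14 states:
  I0: { [D → . Y], [D' → . D], [Y → . / /], [Y → . Y Y S] }  — shift
  I1: { [Y → / . /] }  — shift
  I2: { [D' → D .] }  — accept
  I3: { [D → Y .], [Y → . / /], [Y → . Y Y S], [Y → Y . Y S] }  — shift, reduce
  I4: { [D → . Y], [P → . /], [P → . Y], [S → . D d], [S → . P f f], [Y → . / /], [Y → . Y Y S], [Y → Y . Y S], [Y → Y Y . S] }  — shift
  I5: { [P → / .], [Y → / . /] }  — shift, reduce
  I6: { [S → D . d] }  — shift
  I7: { [S → P . f f] }  — shift
  I8: { [Y → Y Y S .] }  — reduce
  I9: { [D → . Y], [D → Y .], [P → . /], [P → . Y], [P → Y .], [S → . D d], [S → . P f f], [Y → . / /], [Y → . Y Y S], [Y → Y . Y S], [Y → Y Y . S] }  — shift, 2 reduces
  I10: { [S → P f . f] }  — shift
  I11: { [S → P f f .] }  — reduce
  I12: { [S → D d .] }  — reduce
  I13: { [Y → / / .] }  — reduce

Conflict in state I3:
  Shift-reduce conflict between [D → Y .] and [Y → . / /]
So the grammar is NOT LR(0).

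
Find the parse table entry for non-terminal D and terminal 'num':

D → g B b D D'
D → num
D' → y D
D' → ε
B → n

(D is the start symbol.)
To find M[D, 'num'], we find productions for D where 'num' is in the predict set (PREDICT(N → α) = (FIRST(α) \ {ε}) ∪ (FOLLOW(N) if α ⇒* ε)).

D → g B b D D': PREDICT = { 'g' }
D → num: PREDICT = { 'num' }
  'num' is in predict set, so this production goes in M[D, 'num']

M[D, 'num'] = D → num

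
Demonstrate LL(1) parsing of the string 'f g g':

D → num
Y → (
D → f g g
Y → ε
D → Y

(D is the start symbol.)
LL(1) parsing maintains a stack (initially the start symbol over $) and the input. At each step: if the stack top is a terminal, match it against the current input token; if it is a non-terminal N, replace it with the RHS of M[N, lookahead] (the unique production whose predict set contains the lookahead).

Stack is shown with the top on the left.

Stack    Input    Action
------------------------
D $      f g g $  output D → f g g
f g g $  f g g $  match 'f'
g g $    g g $    match 'g'
g $      g $      match 'g'
$        $        accept

The string is accepted.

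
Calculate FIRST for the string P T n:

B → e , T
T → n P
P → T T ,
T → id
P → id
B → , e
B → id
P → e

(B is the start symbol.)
{ 'e', 'id', 'n' }

FIRST sets of the non-terminals involved (from the grammar, by fixed-point iteration):
  FIRST(P) = { 'e', 'id', 'n' }

To compute FIRST(P T n), process the symbols left to right:
Symbol P is a non-terminal. Add FIRST(P) \ {ε} = { 'e', 'id', 'n' }
P is not nullable (ε ∉ FIRST(P)), so stop here.
FIRST(P T n) = { 'e', 'id', 'n' }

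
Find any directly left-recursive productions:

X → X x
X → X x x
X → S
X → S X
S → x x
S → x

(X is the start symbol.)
Yes, X is left-recursive

X → X x: LEFT RECURSIVE (starts with X)
X → X x x: LEFT RECURSIVE (starts with X)
X → S: starts with S
X → S X: starts with S
S → x x: starts with x
S → x: starts with x

The grammar has direct left recursion on: X.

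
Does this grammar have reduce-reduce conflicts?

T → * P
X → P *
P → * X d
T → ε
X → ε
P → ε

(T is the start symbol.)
Augment with T' → T and build the canonical LR(0) collection (I0 = CLOSURE({[T' → . T]}), then GOTO on every symbol after a dot until no new states appear). It has 9 states:
  I0: { [T → . * P], [T → .], [T' → . T] }  — shift, reduce
  I1: { [P → . * X d], [P → .], [T → * . P] }  — shift, reduce
  I2: { [T' → T .] }  — accept
  I3: { [P → * . X d], [P → . * X d], [P → .], [X → . P *], [X → .] }  — shift, 2 reduces
  I4: { [T → * P .] }  — reduce
  I5: { [X → P . *] }  — shift
  I6: { [P → * X . d] }  — shift
  I7: { [P → * X d .] }  — reduce
  I8: { [X → P * .] }  — reduce

I3 contains complete items [P → .], [X → .] — reduce-reduce conflict.

Answer: Yes — I3: [P → .] vs [X → .]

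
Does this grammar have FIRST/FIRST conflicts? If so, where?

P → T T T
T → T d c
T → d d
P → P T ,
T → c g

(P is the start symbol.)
Yes. P → T T T / P → P T ',' on { 'c', 'd' }; T → T d c / T → d d on { 'd' }; T → T d c / T → c g on { 'c' }

A FIRST/FIRST conflict occurs when two productions N → α and N → β for the same non-terminal have FIRST(α) ∩ FIRST(β) ≠ ∅ (with ε ∈ FIRST of a nullable right-hand side, so two nullable alternatives also conflict).

FIRST sets of the non-terminals at (or reachable through a nullable prefix from) the front of some alternative:
  FIRST(T) = { 'c', 'd' }
  FIRST(P) = { 'c', 'd' }

Productions for P:
  P → T T T: FIRST = { 'c', 'd' }
  P → P T ,: FIRST = { 'c', 'd' }
Productions for T:
  T → T d c: FIRST = { 'c', 'd' }
  T → d d: FIRST = { 'd' }
  T → c g: FIRST = { 'c' }

Conflict for P: P → T T T and P → P T ,
  Overlap: { 'c', 'd' }
Conflict for T: T → T d c and T → d d
  Overlap: { 'd' }
Conflict for T: T → T d c and T → c g
  Overlap: { 'c' }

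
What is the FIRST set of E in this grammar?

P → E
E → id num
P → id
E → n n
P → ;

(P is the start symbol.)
From E → id num:
  - id is a terminal: add 'id' and stop
From E → n n:
  - n is a terminal: add 'n' and stop

Collecting: FIRST(E) = { 'id', 'n' }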